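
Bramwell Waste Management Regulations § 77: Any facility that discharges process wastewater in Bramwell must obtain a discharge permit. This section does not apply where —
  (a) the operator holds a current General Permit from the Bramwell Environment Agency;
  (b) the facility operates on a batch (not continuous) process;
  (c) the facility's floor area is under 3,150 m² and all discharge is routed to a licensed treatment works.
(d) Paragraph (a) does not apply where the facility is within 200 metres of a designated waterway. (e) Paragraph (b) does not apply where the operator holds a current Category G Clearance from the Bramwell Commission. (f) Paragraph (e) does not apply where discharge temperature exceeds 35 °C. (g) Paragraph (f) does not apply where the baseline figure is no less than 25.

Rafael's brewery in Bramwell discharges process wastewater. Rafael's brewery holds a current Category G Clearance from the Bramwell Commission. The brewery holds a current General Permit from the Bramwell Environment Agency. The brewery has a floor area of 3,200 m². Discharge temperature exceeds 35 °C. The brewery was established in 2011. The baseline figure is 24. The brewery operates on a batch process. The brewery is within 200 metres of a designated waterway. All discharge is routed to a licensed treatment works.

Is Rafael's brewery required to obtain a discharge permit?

Exception (a) is satisfied on its face — a current General Permit is held. But applying paragraph (d): (d) is engaged — the brewery is within 200 m of a designated waterway. Exception (a) does not apply.
Exception (b) is satisfied on its face — the facility operates on a batch process. Under paragraphs (e)–(g): (e) would limit (b) — a current Category G Clearance is held — but (f) sets (e) aside: (f) operates against (e): discharge temperature exceeds 35 °C. (g), which would lift (f), is not triggered — the baseline figure is 24, short of 25. So (b) applies.
Exception (c) does not apply: the facility's floor area is 3,200 m², not under 3,150 m².

No — exception (b) applies; Rafael's brewery is not required to obtain a discharge permit.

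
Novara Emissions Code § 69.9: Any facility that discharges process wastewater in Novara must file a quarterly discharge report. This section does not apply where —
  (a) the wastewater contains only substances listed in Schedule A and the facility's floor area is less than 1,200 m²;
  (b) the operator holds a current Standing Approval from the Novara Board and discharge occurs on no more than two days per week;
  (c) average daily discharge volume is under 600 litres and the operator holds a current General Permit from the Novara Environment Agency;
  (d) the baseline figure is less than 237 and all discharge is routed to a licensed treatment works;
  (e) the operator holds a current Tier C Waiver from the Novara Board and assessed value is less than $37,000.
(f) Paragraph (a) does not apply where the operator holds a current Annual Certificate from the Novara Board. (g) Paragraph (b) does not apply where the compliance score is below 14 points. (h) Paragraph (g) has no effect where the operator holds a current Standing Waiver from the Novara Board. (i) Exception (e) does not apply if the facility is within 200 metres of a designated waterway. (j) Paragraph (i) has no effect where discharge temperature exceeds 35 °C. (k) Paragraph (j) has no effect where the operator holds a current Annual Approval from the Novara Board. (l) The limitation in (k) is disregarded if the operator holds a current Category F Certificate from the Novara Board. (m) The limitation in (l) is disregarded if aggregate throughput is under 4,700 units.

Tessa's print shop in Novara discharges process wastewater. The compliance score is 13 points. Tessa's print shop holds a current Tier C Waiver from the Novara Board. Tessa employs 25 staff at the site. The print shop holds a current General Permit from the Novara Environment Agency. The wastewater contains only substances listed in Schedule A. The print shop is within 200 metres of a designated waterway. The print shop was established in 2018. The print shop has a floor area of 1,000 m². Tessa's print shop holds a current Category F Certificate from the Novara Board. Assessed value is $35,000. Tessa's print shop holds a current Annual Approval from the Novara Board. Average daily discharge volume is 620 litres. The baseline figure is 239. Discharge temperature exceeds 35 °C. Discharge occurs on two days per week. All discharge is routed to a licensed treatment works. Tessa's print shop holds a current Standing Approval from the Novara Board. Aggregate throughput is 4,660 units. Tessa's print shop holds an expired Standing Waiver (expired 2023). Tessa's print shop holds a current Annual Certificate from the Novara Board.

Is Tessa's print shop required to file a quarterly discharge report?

Yes — Tessa's print shop must file a quarterly discharge report.

Exception (a) is satisfied on its face — the wastewater is Schedule-A-only; the facility's floor area is 1,000 m², less than the 1,200 m² limit. Turning to paragraph (f): (f) is engaged — a current Annual Certificate is held. (a) is therefore removed.
All of (b)'s requirements are met (a current Standing Approval is held; discharge occurs on no more than two days per week). But applying paragraphs (g)–(h): (g) applies — the compliance score is 13 points, below the 14 points limit. (h), which would lift (g), does not operate here — the Standing Waiver is not current. (b) is therefore removed.
Exception (c) does not apply: average daily discharge volume is 620 litres, not under 600 litres.
Exception (d) requires that the baseline figure is less than 237; but the baseline figure is 239, not less than 237, so (d) is unavailable.
Exception (e)'s conditions are all satisfied: a current Tier C Waiver is held; assessed value is $35,000, less than the $37,000 limit. But: (i) operates against (e): the print shop is within 200 m of a designated waterway. (j) would limit (i) — discharge temperature exceeds 35 °C — but (k) sets (j) aside: (k) operates — a current Annual Approval is held. (l) would limit (k) — a current Category F Certificate is held — but (m) sets (l) aside: (m) applies — aggregate throughput is 4,660 units, under the 4,700 units limit. Exception (e) does not apply.
No exception applies. The general rule governs.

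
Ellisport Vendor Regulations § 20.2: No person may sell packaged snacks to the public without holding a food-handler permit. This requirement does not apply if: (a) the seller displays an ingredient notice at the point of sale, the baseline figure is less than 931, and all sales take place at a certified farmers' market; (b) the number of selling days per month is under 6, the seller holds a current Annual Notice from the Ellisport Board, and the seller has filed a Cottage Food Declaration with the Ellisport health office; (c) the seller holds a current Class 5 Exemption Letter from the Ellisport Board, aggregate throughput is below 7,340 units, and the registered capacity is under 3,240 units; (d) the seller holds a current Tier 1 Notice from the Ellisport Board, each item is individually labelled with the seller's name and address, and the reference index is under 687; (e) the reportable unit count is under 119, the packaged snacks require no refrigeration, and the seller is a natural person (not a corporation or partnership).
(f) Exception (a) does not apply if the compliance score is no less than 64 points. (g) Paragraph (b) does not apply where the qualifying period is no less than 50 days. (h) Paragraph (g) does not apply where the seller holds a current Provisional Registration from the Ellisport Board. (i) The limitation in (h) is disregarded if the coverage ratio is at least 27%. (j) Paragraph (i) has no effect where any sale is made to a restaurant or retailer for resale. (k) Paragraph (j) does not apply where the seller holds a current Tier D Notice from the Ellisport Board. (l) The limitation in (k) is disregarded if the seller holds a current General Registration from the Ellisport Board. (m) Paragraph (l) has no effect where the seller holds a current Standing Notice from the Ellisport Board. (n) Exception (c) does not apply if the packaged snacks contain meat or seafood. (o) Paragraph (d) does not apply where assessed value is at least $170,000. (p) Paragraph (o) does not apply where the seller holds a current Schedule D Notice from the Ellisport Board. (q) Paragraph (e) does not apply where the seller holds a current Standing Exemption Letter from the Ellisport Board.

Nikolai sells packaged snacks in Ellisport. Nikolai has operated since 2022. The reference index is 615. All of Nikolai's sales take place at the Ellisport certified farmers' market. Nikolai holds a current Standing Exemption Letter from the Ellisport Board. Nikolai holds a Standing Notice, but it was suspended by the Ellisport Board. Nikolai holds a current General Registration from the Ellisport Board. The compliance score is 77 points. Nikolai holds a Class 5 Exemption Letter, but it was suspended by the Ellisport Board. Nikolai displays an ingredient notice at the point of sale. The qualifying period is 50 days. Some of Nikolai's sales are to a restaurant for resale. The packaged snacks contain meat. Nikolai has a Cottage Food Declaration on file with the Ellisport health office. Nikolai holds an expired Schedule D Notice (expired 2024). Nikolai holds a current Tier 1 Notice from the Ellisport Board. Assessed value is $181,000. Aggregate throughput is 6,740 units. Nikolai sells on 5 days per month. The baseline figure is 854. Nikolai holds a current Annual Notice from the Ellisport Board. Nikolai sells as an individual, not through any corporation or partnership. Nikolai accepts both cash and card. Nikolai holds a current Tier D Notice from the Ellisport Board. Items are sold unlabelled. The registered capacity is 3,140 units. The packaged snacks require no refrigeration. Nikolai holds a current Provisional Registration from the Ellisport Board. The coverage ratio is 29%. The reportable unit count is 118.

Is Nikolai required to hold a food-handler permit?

No — exception (b) applies; Nikolai is not required to hold a food-handler permit.

Exception (a)'s conditions are all satisfied: an ingredient notice is displayed; the baseline figure is 854, less than the 931 limit; all sales are at a certified farmers' market. However, paragraph (f) must be considered: (f) applies — the compliance score is 77 points, meeting the 64 points threshold. Exception (a) does not apply.
Exception (b): the number of selling days per month is 5, under the 6 limit; a current Annual Notice is held; a Cottage Food Declaration is on file — every condition holds. Considering the limiting provisions: (g) would limit (b) — the qualifying period is 50 days, meeting the 50 days threshold — but (h) sets (g) aside: (h) operates — a current Provisional Registration is held. (i) would limit (h) — the coverage ratio is 29%, meeting the 27% threshold — but (j) sets (i) aside: (j) is engaged — some sales are to a restaurant for resale. (k) is engaged (a current Tier D Notice is held), but yields to (l): (l) operates against (k): a current General Registration is held. (m), which would lift (l), is not engaged — no current Standing Notice is held. (b) remains available.
Exception (c) fails — there is no Class 5 Exemption Letter in force.
Exception (d) does not apply: items are sold unlabelled.
Exception (e)'s conditions are all satisfied: the reportable unit count is 118, under the 119 limit; the packaged snacks are shelf-stable; the seller is a natural person. But applying paragraph (q): (q) applies — a current Standing Exemption Letter is held. (e) is therefore removed.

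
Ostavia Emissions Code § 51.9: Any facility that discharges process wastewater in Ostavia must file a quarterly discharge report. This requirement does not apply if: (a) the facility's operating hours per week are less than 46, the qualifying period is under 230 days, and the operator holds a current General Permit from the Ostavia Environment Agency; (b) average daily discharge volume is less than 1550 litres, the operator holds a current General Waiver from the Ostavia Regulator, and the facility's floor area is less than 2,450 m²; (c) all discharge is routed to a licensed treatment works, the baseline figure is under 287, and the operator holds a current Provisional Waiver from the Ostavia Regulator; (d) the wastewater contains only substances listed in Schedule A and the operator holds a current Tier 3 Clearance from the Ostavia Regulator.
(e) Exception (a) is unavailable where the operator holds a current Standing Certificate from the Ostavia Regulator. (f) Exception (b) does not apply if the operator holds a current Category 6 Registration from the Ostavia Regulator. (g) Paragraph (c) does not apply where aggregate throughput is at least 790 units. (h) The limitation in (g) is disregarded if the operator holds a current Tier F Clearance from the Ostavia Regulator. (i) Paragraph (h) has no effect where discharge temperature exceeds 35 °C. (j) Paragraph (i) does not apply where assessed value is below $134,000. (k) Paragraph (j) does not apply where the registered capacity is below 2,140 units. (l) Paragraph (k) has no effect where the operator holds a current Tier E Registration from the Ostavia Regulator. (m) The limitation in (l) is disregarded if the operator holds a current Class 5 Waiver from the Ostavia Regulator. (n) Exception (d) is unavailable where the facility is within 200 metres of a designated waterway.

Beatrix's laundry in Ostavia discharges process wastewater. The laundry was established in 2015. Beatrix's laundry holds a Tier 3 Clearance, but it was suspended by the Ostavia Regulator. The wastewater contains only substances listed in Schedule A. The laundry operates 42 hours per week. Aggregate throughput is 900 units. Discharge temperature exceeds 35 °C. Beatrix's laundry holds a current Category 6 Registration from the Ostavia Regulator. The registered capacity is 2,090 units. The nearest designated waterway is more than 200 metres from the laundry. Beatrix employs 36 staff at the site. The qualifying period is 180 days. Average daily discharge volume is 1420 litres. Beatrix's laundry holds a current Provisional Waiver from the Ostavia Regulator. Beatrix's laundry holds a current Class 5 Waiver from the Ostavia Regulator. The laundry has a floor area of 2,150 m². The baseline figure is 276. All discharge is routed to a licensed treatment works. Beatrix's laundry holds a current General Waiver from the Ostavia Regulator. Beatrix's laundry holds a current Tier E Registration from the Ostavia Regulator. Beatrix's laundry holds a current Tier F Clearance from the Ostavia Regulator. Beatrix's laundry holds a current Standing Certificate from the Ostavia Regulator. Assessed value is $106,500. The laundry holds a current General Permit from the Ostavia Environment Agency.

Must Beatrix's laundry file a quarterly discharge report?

Exception (a)'s conditions are all satisfied: the facility's operating hours per week are 42, less than the 46 limit; the qualifying period is 180 days, under the 230 days limit; a current General Permit is held. However, paragraph (e) must be considered: (e) is triggered — a current Standing Certificate is held. So (a) is unavailable.
Exception (b): average daily discharge volume is 1420 litres, less than the 1550 litres limit; a current General Waiver is held; the facility's floor area is 2,150 m², less than the 2,450 m² limit — every condition holds. But: (f) is triggered — a current Category 6 Registration is held. Exception (b) does not apply.
Exception (c): discharge is routed to a licensed treatment works; the baseline figure is 276, under the 287 limit; a current Provisional Waiver is held — every condition holds. But applying paragraphs (g)–(m): (g) operates against (c): aggregate throughput is 900 units, meeting the 790 units threshold. (h) would limit (g) — a current Tier F Clearance is held — but (i) sets (h) aside: (i) operates against (h): discharge temperature exceeds 35 °C. (j) would limit (i) — assessed value is $106,500, below the $134,000 limit — but (k) sets (j) aside: (k) operates — the registered capacity is 2,090 units, below the 2,140 units limit. (l) would limit (k) — a current Tier E Registration is held — but (m) sets (l) aside: (m) applies — a current Class 5 Waiver is held. So (c) is unavailable.
Exception (d) fails — no current Tier 3 Clearance is held.
No exception displaces § 51.9.

Yes — Beatrix's laundry must file a quarterly discharge report.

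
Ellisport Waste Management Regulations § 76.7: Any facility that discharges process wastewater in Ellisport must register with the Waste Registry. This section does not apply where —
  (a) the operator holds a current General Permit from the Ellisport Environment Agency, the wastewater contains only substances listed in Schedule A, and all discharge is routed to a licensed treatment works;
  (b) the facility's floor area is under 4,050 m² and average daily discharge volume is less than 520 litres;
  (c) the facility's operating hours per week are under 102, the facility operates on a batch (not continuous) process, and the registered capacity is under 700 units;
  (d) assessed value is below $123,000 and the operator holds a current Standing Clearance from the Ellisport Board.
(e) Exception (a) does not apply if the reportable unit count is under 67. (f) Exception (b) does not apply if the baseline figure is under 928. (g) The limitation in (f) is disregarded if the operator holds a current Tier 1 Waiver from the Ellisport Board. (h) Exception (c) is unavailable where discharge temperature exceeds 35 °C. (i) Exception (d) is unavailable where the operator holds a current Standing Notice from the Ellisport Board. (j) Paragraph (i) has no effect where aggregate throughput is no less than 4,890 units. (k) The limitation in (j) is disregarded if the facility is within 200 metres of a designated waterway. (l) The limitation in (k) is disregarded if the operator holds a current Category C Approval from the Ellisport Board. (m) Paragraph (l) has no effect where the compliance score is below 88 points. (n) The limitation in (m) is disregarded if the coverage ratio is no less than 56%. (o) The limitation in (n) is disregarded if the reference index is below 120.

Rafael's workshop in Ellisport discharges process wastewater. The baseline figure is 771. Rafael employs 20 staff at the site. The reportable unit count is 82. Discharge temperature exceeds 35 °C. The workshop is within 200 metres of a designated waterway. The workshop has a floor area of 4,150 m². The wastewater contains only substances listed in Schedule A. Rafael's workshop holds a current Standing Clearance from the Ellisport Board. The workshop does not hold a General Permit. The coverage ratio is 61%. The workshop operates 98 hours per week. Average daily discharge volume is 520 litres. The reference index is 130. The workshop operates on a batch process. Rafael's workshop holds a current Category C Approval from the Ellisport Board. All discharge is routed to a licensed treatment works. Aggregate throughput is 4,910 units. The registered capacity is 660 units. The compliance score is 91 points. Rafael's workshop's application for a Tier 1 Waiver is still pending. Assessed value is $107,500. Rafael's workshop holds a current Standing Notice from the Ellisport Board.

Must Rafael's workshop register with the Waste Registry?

No — exception (d) applies; Rafael's workshop is not required to register with the Waste Registry.

Exception (a) does not apply: no General Permit is held.
Exception (b) does not apply: the facility's floor area is 4,150 m², not under 4,050 m².
Exception (c)'s conditions are all satisfied: the facility's operating hours per week are 98, under the 102 limit; the facility operates on a batch process; the registered capacity is 660 units, under the 700 units limit. Turning to paragraph (h): (h) operates against (c): discharge temperature exceeds 35 °C. (c) is therefore removed.
Exception (d): assessed value is $107,500, below the $123,000 limit; a current Standing Clearance is held — every condition holds. Applying paragraphs (i)–(o): (i) would limit (d) — a current Standing Notice is held — but (j) sets (i) aside: (j) operates — aggregate throughput is 4,910 units, meeting the 4,890 units threshold. (k) is engaged (the workshop is within 200 m of a designated waterway), but is set aside by (l): (l) is triggered — a current Category C Approval is held. (m) is not engaged (the compliance score is 91 points, not below 88 points), so (l) stands. So (d) applies.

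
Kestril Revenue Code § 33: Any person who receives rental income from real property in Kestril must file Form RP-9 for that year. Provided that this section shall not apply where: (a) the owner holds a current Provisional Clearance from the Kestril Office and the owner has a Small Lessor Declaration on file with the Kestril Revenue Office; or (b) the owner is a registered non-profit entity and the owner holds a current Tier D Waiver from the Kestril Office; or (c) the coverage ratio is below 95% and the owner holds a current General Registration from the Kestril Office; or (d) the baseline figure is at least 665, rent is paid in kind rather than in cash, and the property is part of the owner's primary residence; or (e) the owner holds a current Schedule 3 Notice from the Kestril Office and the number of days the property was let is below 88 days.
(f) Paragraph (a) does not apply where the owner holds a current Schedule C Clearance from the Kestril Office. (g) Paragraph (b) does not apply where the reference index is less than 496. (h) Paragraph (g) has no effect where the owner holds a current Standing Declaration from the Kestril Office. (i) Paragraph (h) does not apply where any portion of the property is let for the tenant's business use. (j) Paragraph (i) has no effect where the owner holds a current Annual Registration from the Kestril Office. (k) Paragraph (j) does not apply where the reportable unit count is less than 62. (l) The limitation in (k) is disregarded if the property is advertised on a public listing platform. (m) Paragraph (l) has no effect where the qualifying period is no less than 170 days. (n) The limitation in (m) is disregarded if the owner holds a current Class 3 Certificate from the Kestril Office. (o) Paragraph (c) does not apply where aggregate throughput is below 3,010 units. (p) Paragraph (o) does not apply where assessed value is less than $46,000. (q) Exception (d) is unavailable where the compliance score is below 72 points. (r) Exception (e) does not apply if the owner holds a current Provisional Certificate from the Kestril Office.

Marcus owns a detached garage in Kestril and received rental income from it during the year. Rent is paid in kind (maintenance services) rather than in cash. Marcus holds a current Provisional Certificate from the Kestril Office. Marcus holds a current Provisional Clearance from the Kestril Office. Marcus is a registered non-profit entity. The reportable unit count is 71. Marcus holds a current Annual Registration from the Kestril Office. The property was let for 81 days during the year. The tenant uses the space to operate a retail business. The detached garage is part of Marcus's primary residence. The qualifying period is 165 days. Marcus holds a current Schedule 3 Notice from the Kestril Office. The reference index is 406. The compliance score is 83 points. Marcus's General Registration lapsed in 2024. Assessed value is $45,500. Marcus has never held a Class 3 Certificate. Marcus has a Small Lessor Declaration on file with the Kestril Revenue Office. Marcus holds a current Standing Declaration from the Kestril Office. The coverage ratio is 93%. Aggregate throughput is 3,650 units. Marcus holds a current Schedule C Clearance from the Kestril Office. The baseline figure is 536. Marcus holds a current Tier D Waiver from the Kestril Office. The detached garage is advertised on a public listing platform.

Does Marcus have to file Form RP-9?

Exception (a) is satisfied on its face — a current Provisional Clearance is held; a Small Lessor Declaration is on file. However, paragraph (f) must be considered: (f) is engaged — a current Schedule C Clearance is held. Exception (a) does not apply.
Exception (b) is satisfied on its face — Marcus is a registered non-profit; a current Tier D Waiver is held. As to paragraphs (g)–(n): (g) is triggered (the reference index is 406, less than the 496 limit), but is itself disapplied by (h): (h) operates — a current Standing Declaration is held. (i) operates (the space is let for business use), but is displaced by (j): (j) operates against (i): a current Annual Registration is held. (k) does not operate here (the reportable unit count is 71, not less than 62), so (j) stands. Exception (b) stands.
Exception (c) does not apply: no current General Registration is held.
Exception (d) does not apply: the baseline figure is 536, short of 665.
All of (e)'s requirements are met (a current Schedule 3 Notice is held; the number of days the property was let is 81 days, below the 88 days limit). Turning to paragraph (r): (r) operates against (e): a current Provisional Certificate is held. So (e) is unavailable.

No — exception (b) applies; Marcus is not required to file Form RP-9.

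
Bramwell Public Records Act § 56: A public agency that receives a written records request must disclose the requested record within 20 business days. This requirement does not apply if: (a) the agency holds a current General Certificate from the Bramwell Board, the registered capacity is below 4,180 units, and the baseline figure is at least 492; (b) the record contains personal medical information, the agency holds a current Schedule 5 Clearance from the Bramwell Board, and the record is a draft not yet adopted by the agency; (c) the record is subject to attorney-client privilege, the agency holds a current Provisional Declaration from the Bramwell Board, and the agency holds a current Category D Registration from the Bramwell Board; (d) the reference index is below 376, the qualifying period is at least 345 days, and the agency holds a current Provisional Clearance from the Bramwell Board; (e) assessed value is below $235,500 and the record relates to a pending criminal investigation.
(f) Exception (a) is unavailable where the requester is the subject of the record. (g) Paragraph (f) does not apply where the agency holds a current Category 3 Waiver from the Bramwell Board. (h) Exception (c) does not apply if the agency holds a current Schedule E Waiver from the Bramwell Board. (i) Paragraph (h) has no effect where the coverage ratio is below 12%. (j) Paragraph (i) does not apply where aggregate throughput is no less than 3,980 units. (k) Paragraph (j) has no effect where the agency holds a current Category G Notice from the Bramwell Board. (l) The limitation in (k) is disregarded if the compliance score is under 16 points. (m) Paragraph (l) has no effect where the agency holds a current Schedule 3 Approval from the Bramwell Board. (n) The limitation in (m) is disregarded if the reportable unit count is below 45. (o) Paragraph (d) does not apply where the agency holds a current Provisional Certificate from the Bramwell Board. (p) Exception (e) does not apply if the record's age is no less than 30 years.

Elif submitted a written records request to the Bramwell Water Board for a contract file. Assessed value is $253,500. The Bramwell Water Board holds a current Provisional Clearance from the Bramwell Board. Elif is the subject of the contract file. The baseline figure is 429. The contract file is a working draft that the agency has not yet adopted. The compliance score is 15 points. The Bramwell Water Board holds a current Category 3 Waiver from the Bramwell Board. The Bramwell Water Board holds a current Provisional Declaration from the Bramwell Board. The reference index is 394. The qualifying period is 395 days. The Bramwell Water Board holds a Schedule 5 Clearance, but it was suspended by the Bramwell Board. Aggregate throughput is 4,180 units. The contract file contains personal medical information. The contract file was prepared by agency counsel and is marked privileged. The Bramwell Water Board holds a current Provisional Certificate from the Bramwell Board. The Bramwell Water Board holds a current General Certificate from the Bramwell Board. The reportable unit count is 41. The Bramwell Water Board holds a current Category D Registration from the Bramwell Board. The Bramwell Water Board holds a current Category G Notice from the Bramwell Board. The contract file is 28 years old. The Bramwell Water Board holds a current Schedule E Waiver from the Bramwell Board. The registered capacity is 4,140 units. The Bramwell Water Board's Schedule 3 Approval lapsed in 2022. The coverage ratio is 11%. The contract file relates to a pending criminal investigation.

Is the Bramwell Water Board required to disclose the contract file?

Yes — the Bramwell Water Board must disclose the contract file.

Exception (a) fails — the baseline figure is 429, short of 492.
Exception (b) requires that the agency holds a current Schedule 5 Clearance from the Bramwell Board; but there is no Schedule 5 Clearance in force, so (b) is unavailable.
Exception (c)'s conditions are all satisfied: the contract file is privileged; a current Provisional Declaration is held; a current Category D Registration is held. But applying paragraphs (h)–(n): (h) operates against (c): a current Schedule E Waiver is held. (i) would limit (h) — the coverage ratio is 11%, below the 12% limit — but (j) sets (i) aside: (j) operates against (i): aggregate throughput is 4,180 units, meeting the 3,980 units threshold. (k) would limit (j) — a current Category G Notice is held — but (l) sets (k) aside: (l) operates against (k): the compliance score is 15 points, under the 16 points limit. (m), which would lift (l), is inapplicable — no current Schedule 3 Approval is held. So (c) is unavailable.
Exception (d) does not apply: the reference index is 394, not below 376.
Exception (e) does not apply: assessed value is $253,500, not below $235,500.
No exception displaces § 56.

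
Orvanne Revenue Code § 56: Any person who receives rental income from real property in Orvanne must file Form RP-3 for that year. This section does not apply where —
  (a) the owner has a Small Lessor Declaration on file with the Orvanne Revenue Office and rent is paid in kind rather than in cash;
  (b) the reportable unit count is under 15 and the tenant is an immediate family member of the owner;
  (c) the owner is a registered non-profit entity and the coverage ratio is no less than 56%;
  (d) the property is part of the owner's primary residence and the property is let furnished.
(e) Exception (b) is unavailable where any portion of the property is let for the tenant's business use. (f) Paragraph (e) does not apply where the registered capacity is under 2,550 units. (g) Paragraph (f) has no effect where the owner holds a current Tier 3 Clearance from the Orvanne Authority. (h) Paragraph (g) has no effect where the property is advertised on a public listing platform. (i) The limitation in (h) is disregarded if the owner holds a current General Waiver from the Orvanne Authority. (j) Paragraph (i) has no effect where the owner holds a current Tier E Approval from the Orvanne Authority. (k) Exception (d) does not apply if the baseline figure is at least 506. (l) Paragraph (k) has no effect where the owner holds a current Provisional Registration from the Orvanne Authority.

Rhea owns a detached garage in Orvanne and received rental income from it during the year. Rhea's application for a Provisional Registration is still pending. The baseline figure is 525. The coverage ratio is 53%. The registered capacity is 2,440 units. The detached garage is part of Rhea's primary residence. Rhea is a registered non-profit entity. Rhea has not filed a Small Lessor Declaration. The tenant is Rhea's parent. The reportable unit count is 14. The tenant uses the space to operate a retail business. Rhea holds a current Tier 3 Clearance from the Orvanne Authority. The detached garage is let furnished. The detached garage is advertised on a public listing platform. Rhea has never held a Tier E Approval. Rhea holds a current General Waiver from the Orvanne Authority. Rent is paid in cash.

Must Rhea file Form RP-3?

Yes — Rhea must file Form RP-3.

Exception (a) fails — no Small Lessor Declaration is on file.
Exception (b) is satisfied on its face — the reportable unit count is 14, under the 15 limit; the tenant is an immediate family member. Turning to paragraphs (e)–(j): (e) is triggered — the space is let for business use. (f) applies (the registered capacity is 2,440 units, under the 2,550 units limit), but is displaced by (g): (g) operates — a current Tier 3 Clearance is held. (h) applies (the property is publicly advertised), but is displaced by (i): (i) is triggered — a current General Waiver is held. (j), which would lift (i), does not operate here — there is no Tier E Approval in force. So (b) is unavailable.
Exception (c) does not apply: the coverage ratio is 53%, short of 56%.
Exception (d): the detached garage is part of the primary residence; the property is let furnished — every condition holds. But: (k) is engaged — the baseline figure is 525, meeting the 506 threshold. (l) is inapplicable (the Provisional Registration is not current), so (k) stands. (d) is therefore removed.
Every exception is unavailable, so the rule governs.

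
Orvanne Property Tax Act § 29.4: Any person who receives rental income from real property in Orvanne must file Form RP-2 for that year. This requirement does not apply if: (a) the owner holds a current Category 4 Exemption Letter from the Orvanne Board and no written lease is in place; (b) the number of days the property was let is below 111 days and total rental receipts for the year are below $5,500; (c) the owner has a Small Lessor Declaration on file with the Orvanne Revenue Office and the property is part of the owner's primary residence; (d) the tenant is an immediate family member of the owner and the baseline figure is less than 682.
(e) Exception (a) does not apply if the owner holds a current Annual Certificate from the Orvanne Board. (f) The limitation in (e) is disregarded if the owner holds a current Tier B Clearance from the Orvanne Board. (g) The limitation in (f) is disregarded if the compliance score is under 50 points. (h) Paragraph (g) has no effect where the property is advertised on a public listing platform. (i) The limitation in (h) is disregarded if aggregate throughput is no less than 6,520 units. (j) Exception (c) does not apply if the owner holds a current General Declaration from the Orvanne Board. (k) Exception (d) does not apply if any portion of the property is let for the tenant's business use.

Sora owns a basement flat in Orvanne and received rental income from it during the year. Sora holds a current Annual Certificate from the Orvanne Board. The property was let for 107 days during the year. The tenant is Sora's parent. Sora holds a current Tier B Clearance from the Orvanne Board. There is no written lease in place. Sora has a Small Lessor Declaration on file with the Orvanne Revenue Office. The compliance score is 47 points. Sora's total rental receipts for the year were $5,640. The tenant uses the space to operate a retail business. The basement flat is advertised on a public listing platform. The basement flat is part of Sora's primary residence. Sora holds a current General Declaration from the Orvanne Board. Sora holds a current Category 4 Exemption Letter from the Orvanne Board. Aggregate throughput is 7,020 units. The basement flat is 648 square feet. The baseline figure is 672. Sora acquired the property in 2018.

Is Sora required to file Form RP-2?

Exception (a): a current Category 4 Exemption Letter is held; there is no written lease — every condition holds. But applying paragraphs (e)–(i): (e) operates against (a): a current Annual Certificate is held. (f) would limit (e) — a current Tier B Clearance is held — but (g) sets (f) aside: (g) operates against (f): the compliance score is 47 points, under the 50 points limit. (h) would limit (g) — the property is publicly advertised — but (i) sets (h) aside: (i) is triggered — aggregate throughput is 7,020 units, meeting the 6,520 units threshold. So (a) is unavailable.
Exception (b) requires that total rental receipts for the year are below $5,500; but total rental receipts for the year are $5,640, not below $5,500, so (b) is unavailable.
All of (c)'s requirements are met (a Small Lessor Declaration is on file; the basement flat is part of the primary residence). But: (j) applies — a current General Declaration is held. (c) is therefore removed.
All of (d)'s requirements are met (the tenant is an immediate family member; the baseline figure is 672, less than the 682 limit). But: (k) is triggered — the space is let for business use. (d) is therefore removed.
No exception is made out. Sora falls within the general rule.

Yes — Sora must file Form RP-2.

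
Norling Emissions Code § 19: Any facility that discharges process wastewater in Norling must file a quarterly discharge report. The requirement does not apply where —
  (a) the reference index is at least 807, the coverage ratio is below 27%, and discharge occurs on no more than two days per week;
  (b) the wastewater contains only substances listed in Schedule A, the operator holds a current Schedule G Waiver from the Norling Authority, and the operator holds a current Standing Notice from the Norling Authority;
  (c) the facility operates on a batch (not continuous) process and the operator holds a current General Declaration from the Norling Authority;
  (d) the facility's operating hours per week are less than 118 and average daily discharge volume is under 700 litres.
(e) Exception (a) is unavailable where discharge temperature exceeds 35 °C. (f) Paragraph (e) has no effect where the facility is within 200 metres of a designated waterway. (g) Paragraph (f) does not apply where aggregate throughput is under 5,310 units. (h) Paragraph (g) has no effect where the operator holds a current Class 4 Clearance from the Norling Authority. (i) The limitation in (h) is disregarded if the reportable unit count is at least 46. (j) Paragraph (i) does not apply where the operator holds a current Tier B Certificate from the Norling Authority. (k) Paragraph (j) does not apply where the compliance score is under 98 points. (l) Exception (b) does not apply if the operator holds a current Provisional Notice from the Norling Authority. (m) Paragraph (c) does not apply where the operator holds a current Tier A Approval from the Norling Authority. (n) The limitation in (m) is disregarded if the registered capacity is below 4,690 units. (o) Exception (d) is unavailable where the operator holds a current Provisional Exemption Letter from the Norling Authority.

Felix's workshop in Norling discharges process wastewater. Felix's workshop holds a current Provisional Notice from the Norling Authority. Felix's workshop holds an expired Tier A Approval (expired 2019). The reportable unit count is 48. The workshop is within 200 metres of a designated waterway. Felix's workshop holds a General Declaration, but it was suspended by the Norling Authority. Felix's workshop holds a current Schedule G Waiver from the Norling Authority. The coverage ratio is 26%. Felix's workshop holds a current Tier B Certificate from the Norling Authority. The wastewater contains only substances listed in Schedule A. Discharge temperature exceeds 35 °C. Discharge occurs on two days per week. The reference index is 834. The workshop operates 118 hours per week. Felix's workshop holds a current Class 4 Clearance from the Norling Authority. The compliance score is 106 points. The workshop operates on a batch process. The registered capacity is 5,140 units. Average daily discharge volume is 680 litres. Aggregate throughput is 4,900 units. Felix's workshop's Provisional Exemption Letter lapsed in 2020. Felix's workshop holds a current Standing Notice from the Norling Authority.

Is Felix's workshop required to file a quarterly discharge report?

Exception (a)'s conditions are all satisfied: the reference index is 834, meeting the 807 threshold; the coverage ratio is 26%, below the 27% limit; discharge occurs on no more than two days per week. Considering the limiting provisions: (e) would limit (a) — discharge temperature exceeds 35 °C — but (f) sets (e) aside: (f) operates against (e): the workshop is within 200 m of a designated waterway. (g) would limit (f) — aggregate throughput is 4,900 units, under the 5,310 units limit — but (h) sets (g) aside: (h) is triggered — a current Class 4 Clearance is held. (i) would limit (h) — the reportable unit count is 48, meeting the 46 threshold — but (j) sets (i) aside: (j) is engaged — a current Tier B Certificate is held. (k) is not engaged (the compliance score is 106 points, not under 98 points), so (j) stands. Exception (a) stands.
All of (b)'s requirements are met (the wastewater is Schedule-A-only; a current Schedule G Waiver is held; a current Standing Notice is held). But applying paragraph (l): (l) is triggered — a current Provisional Notice is held. So (b) is unavailable.
Exception (c) does not apply: there is no General Declaration in force.
Exception (d) requires that the facility's operating hours per week are less than 118; but the facility's operating hours per week are 118, not less than 118, so (d) is unavailable.

No — exception (a) applies; Felix's workshop is not required to file a quarterly discharge report.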